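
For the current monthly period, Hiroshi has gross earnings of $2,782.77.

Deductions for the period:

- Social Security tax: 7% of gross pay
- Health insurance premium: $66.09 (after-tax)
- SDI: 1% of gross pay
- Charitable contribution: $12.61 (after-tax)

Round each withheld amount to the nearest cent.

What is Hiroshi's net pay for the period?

$2,481.45

SDI: $2,782.77 × 0.01 = $27.83
Social Security tax: $2,782.77 × 0.07 = $194.79
Health insurance premium: $66.09
Charitable contribution: $12.61
Total deductions = $27.83 + $194.79 + $66.09 + $12.61 = $301.32
Net pay = $2,782.77 − $301.32 = $2,481.45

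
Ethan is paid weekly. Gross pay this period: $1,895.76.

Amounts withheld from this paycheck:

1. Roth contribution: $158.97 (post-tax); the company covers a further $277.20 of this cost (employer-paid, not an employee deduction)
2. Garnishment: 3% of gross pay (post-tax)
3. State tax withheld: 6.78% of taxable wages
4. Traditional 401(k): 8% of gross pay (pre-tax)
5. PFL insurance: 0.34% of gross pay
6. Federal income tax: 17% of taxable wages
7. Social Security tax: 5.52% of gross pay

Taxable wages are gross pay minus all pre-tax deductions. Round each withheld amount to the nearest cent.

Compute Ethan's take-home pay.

$1,002.41

Traditional 401(k): $1,895.76 × 0.08 = $151.66
Taxable wages = $1,895.76 − $151.66 = $1,744.10
State tax withheld: $1,744.10 × 0.0678 = $118.25
Federal income tax: $1,744.10 × 0.17 = $296.50
PFL insurance: $1,895.76 × 0.0034 = $6.45
Social Security tax: $1,895.76 × 0.0552 = $104.65
Roth contribution: $158.97
Garnishment: $1,895.76 × 0.03 = $56.87
(Employer's $277.20 toward Roth contribution is not withheld from the employee.)
Total deductions = $151.66 + $118.25 + $296.50 + $6.45 + $104.65 + $158.97 + $56.87 = $893.35
Net pay = $1,895.76 − $893.35 = $1,002.41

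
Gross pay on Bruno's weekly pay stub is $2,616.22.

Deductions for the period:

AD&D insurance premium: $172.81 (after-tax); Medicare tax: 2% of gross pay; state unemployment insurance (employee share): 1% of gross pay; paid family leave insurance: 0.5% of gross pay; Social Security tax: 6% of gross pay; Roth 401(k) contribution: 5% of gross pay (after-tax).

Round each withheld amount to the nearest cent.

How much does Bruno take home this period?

$2,064.07

State unemployment insurance (employee share): $2,616.22 × 0.01 = $26.16
Paid family leave insurance: $2,616.22 × 0.005 = $13.08
Medicare tax: $2,616.22 × 0.02 = $52.32
Social Security tax: $2,616.22 × 0.06 = $156.97
AD&D insurance premium: $172.81
Roth 401(k) contribution: $2,616.22 × 0.05 = $130.81
Total deductions = $26.16 + $13.08 + $52.32 + $156.97 + $172.81 + $130.81 = $552.15
Net pay = $2,616.22 − $552.15 = $2,064.07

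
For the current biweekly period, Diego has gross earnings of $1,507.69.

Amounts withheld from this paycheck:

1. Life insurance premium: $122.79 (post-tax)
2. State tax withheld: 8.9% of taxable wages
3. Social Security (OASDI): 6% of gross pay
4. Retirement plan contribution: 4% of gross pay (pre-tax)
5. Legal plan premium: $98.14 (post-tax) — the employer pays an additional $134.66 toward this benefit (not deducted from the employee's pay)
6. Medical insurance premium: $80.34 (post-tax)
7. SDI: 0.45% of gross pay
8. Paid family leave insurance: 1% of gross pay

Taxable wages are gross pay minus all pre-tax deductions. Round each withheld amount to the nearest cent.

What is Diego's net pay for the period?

$904.97

Retirement plan contribution: $1,507.69 × 0.04 = $60.31
Taxable wages = $1,507.69 − $60.31 = $1,447.38
State tax withheld: $1,447.38 × 0.089 = $128.82
Social Security (OASDI): $1,507.69 × 0.06 = $90.46
Paid family leave insurance: $1,507.69 × 0.01 = $15.08
SDI: $1,507.69 × 0.0045 = $6.78
Life insurance premium: $122.79
Medical insurance premium: $80.34
Legal plan premium: $98.14
(Employer's $134.66 toward legal plan premium is not withheld from the employee.)
Total deductions = $60.31 + $128.82 + $90.46 + $15.08 + $6.78 + $122.79 + $80.34 + $98.14 = $602.72
Net pay = $1,507.69 − $602.72 = $904.97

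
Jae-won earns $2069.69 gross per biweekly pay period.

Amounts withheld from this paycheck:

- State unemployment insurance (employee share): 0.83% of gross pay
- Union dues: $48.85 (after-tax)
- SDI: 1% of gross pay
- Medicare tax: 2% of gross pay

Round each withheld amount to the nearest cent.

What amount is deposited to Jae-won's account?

$1941.57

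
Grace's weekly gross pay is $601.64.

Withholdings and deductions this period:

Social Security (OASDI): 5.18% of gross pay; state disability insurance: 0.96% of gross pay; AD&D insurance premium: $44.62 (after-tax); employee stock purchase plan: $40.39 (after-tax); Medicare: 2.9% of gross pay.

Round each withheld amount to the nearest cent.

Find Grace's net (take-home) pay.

$462.24

Medicare: $601.64 × 0.029 = $17.45
Social Security (OASDI): $601.64 × 0.0518 = $31.16
State disability insurance: $601.64 × 0.0096 = $5.78
Employee stock purchase plan: $40.39
AD&D insurance premium: $44.62
Total deductions = $17.45 + $31.16 + $5.78 + $40.39 + $44.62 = $139.40
Net pay = $601.64 − $139.40 = $462.24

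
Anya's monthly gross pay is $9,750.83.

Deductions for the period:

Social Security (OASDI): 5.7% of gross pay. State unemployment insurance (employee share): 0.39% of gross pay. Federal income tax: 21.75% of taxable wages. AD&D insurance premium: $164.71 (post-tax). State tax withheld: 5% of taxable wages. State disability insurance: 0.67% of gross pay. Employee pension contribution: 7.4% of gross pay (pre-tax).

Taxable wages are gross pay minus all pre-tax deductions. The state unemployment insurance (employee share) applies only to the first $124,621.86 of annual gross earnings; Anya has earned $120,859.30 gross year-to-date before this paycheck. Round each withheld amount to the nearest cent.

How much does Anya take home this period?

$5,813.43

Employee pension contribution: $9,750.83 × 0.074 = $721.56
Taxable wages = $9,750.83 − $721.56 = $9,029.27
State tax withheld: $9,029.27 × 0.05 = $451.46
Federal income tax: $9,029.27 × 0.2175 = $1,963.87
State disability insurance: $9,750.83 × 0.0067 = $65.33
State unemployment insurance (employee share): only $124,621.86 − $120,859.30 = $3,762.56 of this check is subject → $3,762.56 × 0.0039 = $14.67
Social Security (OASDI): $9,750.83 × 0.057 = $555.80
AD&D insurance premium: $164.71
Total deductions = $721.56 + $451.46 + $1,963.87 + $65.33 + $14.67 + $555.80 + $164.71 = $3,937.40
Net pay = $9,750.83 − $3,937.40 = $5,813.43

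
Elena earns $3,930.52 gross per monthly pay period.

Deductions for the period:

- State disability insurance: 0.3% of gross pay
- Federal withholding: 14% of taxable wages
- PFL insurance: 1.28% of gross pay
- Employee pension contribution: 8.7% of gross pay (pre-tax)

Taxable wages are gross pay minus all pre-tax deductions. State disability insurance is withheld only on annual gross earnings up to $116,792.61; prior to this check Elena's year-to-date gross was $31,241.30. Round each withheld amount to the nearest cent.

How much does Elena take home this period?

$3,024.06

Employee pension contribution: $3,930.52 × 0.087 = $341.96
Taxable wages = $3,930.52 − $341.96 = $3,588.56
Federal withholding: $3,588.56 × 0.14 = $502.40
PFL insurance: $3,930.52 × 0.0128 = $50.31
State disability insurance: cap not yet reached, full $3,930.52 is subject → $3,930.52 × 0.003 = $11.79
Total deductions = $341.96 + $502.40 + $50.31 + $11.79 = $906.46
Net pay = $3,930.52 − $906.46 = $3,024.06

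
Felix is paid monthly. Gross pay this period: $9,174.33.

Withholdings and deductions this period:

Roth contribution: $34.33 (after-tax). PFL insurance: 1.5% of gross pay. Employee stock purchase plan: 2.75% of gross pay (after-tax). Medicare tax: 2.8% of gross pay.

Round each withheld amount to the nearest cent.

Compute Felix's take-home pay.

$8,493.22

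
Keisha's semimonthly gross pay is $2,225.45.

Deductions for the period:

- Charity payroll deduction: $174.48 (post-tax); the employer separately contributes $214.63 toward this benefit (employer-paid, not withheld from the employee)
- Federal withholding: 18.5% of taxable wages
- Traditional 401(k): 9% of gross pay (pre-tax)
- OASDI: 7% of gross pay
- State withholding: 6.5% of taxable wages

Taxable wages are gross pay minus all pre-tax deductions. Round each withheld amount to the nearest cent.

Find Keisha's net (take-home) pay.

Traditional 401(k): $2,225.45 × 0.09 = $200.29
Taxable wages = $2,225.45 − $200.29 = $2,025.16
State withholding: $2,025.16 × 0.065 = $131.64
Federal withholding: $2,025.16 × 0.185 = $374.65
OASDI: $2,225.45 × 0.07 = $155.78
Charity payroll deduction: $174.48
(Employer's $214.63 toward charity payroll deduction is not withheld from the employee.)
Total deductions = $200.29 + $131.64 + $374.65 + $155.78 + $174.48 = $1,036.84
Net pay = $2,225.45 − $1,036.84 = $1,188.61

$1,188.61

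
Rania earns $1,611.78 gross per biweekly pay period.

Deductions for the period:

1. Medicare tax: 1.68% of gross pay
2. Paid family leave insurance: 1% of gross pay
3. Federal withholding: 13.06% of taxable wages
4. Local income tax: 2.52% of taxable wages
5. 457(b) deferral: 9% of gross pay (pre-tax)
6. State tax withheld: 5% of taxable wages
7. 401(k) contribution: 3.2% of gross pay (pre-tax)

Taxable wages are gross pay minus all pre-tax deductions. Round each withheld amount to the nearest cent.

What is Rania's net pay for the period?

$1,080.70

401(k) contribution: $1,611.78 × 0.032 = $51.58
457(b) deferral: $1,611.78 × 0.09 = $145.06
Pre-tax total = $51.58 + $145.06 = $196.64
Taxable wages = $1,611.78 − $196.64 = $1,415.14
Local income tax: $1,415.14 × 0.0252 = $35.66
State tax withheld: $1,415.14 × 0.05 = $70.76
Federal withholding: $1,415.14 × 0.1306 = $184.82
Paid family leave insurance: $1,611.78 × 0.01 = $16.12
Medicare tax: $1,611.78 × 0.0168 = $27.08
Total deductions = $51.58 + $145.06 + $35.66 + $70.76 + $184.82 + $16.12 + $27.08 = $531.08
Net pay = $1,611.78 − $531.08 = $1,080.70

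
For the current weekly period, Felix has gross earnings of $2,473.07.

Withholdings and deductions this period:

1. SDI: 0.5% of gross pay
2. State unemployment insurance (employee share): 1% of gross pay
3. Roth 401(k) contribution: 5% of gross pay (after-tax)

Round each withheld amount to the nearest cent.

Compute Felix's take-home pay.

State unemployment insurance (employee share): $2,473.07 × 0.01 = $24.73
SDI: $2,473.07 × 0.005 = $12.37
Roth 401(k) contribution: $2,473.07 × 0.05 = $123.65
Total deductions = $24.73 + $12.37 + $123.65 = $160.75
Net pay = $2,473.07 − $160.75 = $2,312.32

$2,312.32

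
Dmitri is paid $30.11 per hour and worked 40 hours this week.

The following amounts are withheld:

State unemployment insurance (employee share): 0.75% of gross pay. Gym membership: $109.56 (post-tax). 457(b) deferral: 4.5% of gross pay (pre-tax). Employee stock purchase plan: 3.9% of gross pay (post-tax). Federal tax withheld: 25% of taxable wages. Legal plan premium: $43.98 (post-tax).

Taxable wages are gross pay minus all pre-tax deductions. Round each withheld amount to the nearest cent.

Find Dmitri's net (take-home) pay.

$653.11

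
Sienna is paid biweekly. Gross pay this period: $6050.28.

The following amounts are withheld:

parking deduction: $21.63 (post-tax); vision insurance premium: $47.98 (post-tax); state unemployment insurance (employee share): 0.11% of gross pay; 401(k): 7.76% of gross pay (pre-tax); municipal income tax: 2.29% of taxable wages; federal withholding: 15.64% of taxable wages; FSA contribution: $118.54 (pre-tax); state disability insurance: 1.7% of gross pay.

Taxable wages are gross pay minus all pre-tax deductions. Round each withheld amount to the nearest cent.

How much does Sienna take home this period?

401(k): $6050.28 × 0.0776 = $469.50
FSA contribution: $118.54
Pre-tax total = $469.50 + $118.54 = $588.04
Taxable wages = $6050.28 − $588.04 = $5462.24
Municipal income tax: $5462.24 × 0.0229 = $125.09
Federal withholding: $5462.24 × 0.1564 = $854.29
State disability insurance: $6050.28 × 0.017 = $102.85
State unemployment insurance (employee share): $6050.28 × 0.0011 = $6.66
Vision insurance premium: $47.98
Parking deduction: $21.63
Total deductions = $469.50 + $118.54 + $125.09 + $854.29 + $102.85 + $6.66 + $47.98 + $21.63 = $1746.54
Net pay = $6050.28 − $1746.54 = $4303.74

$4303.74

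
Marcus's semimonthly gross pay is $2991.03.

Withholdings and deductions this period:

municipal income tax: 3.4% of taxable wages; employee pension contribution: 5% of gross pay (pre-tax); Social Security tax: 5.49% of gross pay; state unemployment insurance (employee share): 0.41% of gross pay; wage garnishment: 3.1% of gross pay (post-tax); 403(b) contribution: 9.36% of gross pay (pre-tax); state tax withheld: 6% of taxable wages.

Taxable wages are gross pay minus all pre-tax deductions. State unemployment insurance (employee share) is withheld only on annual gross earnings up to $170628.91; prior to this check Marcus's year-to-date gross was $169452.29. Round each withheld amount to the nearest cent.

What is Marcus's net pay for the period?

$2058.99

Employee pension contribution: $2991.03 × 0.05 = $149.55
403(b) contribution: $2991.03 × 0.0936 = $279.96
Pre-tax total = $149.55 + $279.96 = $429.51
Taxable wages = $2991.03 − $429.51 = $2561.52
Municipal income tax: $2561.52 × 0.034 = $87.09
State tax withheld: $2561.52 × 0.06 = $153.69
State unemployment insurance (employee share): only $170628.91 − $169452.29 = $1176.62 of this check is subject → $1176.62 × 0.0041 = $4.82
Social Security tax: $2991.03 × 0.0549 = $164.21
Wage garnishment: $2991.03 × 0.031 = $92.72
Total deductions = $149.55 + $279.96 + $87.09 + $153.69 + $4.82 + $164.21 + $92.72 = $932.04
Net pay = $2991.03 − $932.04 = $2058.99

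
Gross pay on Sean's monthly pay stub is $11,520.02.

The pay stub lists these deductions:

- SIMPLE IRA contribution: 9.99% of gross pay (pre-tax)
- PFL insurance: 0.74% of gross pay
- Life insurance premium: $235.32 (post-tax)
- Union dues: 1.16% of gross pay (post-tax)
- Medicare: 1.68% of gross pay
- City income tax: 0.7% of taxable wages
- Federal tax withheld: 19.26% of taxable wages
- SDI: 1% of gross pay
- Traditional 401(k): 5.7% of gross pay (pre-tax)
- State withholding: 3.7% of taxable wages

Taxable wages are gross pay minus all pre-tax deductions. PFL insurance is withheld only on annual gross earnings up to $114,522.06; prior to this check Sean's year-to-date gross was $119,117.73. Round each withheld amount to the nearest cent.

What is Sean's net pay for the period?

SIMPLE IRA contribution: $11,520.02 × 0.0999 = $1,150.85
Traditional 401(k): $11,520.02 × 0.057 = $656.64
Pre-tax total = $1,150.85 + $656.64 = $1,807.49
Taxable wages = $11,520.02 − $1,807.49 = $9,712.53
City income tax: $9,712.53 × 0.007 = $67.99
State withholding: $9,712.53 × 0.037 = $359.36
Federal tax withheld: $9,712.53 × 0.1926 = $1,870.63
SDI: $11,520.02 × 0.01 = $115.20
PFL insurance: annual cap $114,522.06 already reached (YTD $119,117.73), so $0.00
Medicare: $11,520.02 × 0.0168 = $193.54
Life insurance premium: $235.32
Union dues: $11,520.02 × 0.0116 = $133.63
Total deductions = $1,150.85 + $656.64 + $67.99 + $359.36 + $1,870.63 + $115.20 + $0.00 + $193.54 + $235.32 + $133.63 = $4,783.16
Net pay = $11,520.02 − $4,783.16 = $6,736.86

$6,736.86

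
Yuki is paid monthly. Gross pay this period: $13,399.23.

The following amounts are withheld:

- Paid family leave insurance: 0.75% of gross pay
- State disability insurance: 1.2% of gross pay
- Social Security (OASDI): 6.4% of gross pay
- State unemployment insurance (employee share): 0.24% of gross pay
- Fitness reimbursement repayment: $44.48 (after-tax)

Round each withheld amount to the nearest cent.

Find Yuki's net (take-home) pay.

$12,203.76

Social Security (OASDI): $13,399.23 × 0.064 = $857.55
State disability insurance: $13,399.23 × 0.012 = $160.79
State unemployment insurance (employee share): $13,399.23 × 0.0024 = $32.16
Paid family leave insurance: $13,399.23 × 0.0075 = $100.49
Fitness reimbursement repayment: $44.48
Total deductions = $857.55 + $160.79 + $32.16 + $100.49 + $44.48 = $1,195.47
Net pay = $13,399.23 − $1,195.47 = $12,203.76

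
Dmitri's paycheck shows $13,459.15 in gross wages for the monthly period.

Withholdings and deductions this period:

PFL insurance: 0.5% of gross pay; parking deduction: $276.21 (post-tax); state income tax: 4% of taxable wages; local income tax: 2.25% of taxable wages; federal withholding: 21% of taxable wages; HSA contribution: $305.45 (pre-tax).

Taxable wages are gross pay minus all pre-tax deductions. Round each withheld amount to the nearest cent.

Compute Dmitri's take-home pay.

$9,225.80

HSA contribution: $305.45
Taxable wages = $13,459.15 − $305.45 = $13,153.70
Federal withholding: $13,153.70 × 0.21 = $2,762.28
State income tax: $13,153.70 × 0.04 = $526.15
Local income tax: $13,153.70 × 0.0225 = $295.96
PFL insurance: $13,459.15 × 0.005 = $67.30
Parking deduction: $276.21
Total deductions = $305.45 + $2,762.28 + $526.15 + $295.96 + $67.30 + $276.21 = $4,233.35
Net pay = $13,459.15 − $4,233.35 = $9,225.80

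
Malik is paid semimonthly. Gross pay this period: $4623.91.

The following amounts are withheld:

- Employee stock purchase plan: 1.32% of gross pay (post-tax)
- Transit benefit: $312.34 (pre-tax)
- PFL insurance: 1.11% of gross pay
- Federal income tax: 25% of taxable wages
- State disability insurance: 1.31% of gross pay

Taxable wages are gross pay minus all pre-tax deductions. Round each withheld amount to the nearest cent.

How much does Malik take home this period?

Transit benefit: $312.34
Taxable wages = $4623.91 − $312.34 = $4311.57
Federal income tax: $4311.57 × 0.25 = $1077.89
State disability insurance: $4623.91 × 0.0131 = $60.57
PFL insurance: $4623.91 × 0.0111 = $51.33
Employee stock purchase plan: $4623.91 × 0.0132 = $61.04
Total deductions = $312.34 + $1077.89 + $60.57 + $51.33 + $61.04 = $1563.17
Net pay = $4623.91 − $1563.17 = $3060.74

$3060.74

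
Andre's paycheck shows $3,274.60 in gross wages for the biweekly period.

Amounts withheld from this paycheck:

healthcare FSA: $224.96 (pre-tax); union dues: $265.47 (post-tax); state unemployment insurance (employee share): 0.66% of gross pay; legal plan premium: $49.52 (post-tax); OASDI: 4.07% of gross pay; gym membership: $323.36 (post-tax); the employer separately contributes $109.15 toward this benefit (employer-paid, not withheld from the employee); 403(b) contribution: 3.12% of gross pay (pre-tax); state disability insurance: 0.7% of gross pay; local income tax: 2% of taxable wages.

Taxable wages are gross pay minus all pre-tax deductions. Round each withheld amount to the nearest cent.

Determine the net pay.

$2,072.36

Healthcare FSA: $224.96
403(b) contribution: $3,274.60 × 0.0312 = $102.17
Pre-tax total = $224.96 + $102.17 = $327.13
Taxable wages = $3,274.60 − $327.13 = $2,947.47
Local income tax: $2,947.47 × 0.02 = $58.95
State unemployment insurance (employee share): $3,274.60 × 0.0066 = $21.61
State disability insurance: $3,274.60 × 0.007 = $22.92
OASDI: $3,274.60 × 0.0407 = $133.28
Union dues: $265.47
Gym membership: $323.36
Legal plan premium: $49.52
(Employer's $109.15 toward gym membership is not withheld from the employee.)
Total deductions = $224.96 + $102.17 + $58.95 + $21.61 + $22.92 + $133.28 + $265.47 + $323.36 + $49.52 = $1,202.24
Net pay = $3,274.60 − $1,202.24 = $2,072.36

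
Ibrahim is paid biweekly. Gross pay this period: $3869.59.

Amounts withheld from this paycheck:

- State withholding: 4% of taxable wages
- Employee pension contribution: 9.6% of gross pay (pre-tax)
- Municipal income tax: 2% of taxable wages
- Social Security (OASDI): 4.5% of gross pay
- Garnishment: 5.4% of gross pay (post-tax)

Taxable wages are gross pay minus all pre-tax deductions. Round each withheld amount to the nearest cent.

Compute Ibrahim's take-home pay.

Employee pension contribution: $3869.59 × 0.096 = $371.48
Taxable wages = $3869.59 − $371.48 = $3498.11
Municipal income tax: $3498.11 × 0.02 = $69.96
State withholding: $3498.11 × 0.04 = $139.92
Social Security (OASDI): $3869.59 × 0.045 = $174.13
Garnishment: $3869.59 × 0.054 = $208.96
Total deductions = $371.48 + $69.96 + $139.92 + $174.13 + $208.96 = $964.45
Net pay = $3869.59 − $964.45 = $2905.14

$2905.14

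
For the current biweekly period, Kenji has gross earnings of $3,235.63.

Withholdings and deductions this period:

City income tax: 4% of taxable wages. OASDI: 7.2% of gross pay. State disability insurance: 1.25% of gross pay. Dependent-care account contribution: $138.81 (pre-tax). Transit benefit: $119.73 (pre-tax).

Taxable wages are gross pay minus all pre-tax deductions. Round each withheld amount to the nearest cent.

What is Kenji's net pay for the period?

Dependent-care account contribution: $138.81
Transit benefit: $119.73
Pre-tax total = $138.81 + $119.73 = $258.54
Taxable wages = $3,235.63 − $258.54 = $2,977.09
City income tax: $2,977.09 × 0.04 = $119.08
State disability insurance: $3,235.63 × 0.0125 = $40.45
OASDI: $3,235.63 × 0.072 = $232.97
Total deductions = $138.81 + $119.73 + $119.08 + $40.45 + $232.97 = $651.04
Net pay = $3,235.63 − $651.04 = $2,584.59

$2,584.59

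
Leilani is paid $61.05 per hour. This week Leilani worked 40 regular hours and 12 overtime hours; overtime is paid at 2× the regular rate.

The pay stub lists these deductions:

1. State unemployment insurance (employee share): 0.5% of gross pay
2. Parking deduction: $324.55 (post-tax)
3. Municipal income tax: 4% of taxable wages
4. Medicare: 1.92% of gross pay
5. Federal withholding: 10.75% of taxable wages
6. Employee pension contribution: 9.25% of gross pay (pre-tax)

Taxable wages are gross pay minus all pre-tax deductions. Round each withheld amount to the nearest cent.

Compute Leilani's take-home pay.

$2,603.67

Regular pay: 40 × $61.05 = $2,442.00
Overtime pay: 12 × $61.05 × 2 = $1,465.20
Gross pay = $2,442.00 + $1,465.20 = $3,907.20
Employee pension contribution: $3,907.20 × 0.0925 = $361.42
Taxable wages = $3,907.20 − $361.42 = $3,545.78
Municipal income tax: $3,545.78 × 0.04 = $141.83
Federal withholding: $3,545.78 × 0.1075 = $381.17
Medicare: $3,907.20 × 0.0192 = $75.02
State unemployment insurance (employee share): $3,907.20 × 0.005 = $19.54
Parking deduction: $324.55
Total deductions = $361.42 + $141.83 + $381.17 + $75.02 + $19.54 + $324.55 = $1,303.53
Net pay = $3,907.20 − $1,303.53 = $2,603.67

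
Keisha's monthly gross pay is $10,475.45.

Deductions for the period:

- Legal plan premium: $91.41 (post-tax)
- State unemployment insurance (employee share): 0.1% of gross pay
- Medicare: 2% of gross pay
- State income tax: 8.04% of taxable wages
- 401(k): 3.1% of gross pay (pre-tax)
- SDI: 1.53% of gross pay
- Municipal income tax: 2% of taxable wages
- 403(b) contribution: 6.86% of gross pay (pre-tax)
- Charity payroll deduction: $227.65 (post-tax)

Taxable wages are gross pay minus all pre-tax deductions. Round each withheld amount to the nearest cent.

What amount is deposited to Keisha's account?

403(b) contribution: $10,475.45 × 0.0686 = $718.62
401(k): $10,475.45 × 0.031 = $324.74
Pre-tax total = $718.62 + $324.74 = $1,043.36
Taxable wages = $10,475.45 − $1,043.36 = $9,432.09
State income tax: $9,432.09 × 0.0804 = $758.34
Municipal income tax: $9,432.09 × 0.02 = $188.64
SDI: $10,475.45 × 0.0153 = $160.27
State unemployment insurance (employee share): $10,475.45 × 0.001 = $10.48
Medicare: $10,475.45 × 0.02 = $209.51
Legal plan premium: $91.41
Charity payroll deduction: $227.65
Total deductions = $718.62 + $324.74 + $758.34 + $188.64 + $160.27 + $10.48 + $209.51 + $91.41 + $227.65 = $2,689.66
Net pay = $10,475.45 − $2,689.66 = $7,785.79

$7,785.79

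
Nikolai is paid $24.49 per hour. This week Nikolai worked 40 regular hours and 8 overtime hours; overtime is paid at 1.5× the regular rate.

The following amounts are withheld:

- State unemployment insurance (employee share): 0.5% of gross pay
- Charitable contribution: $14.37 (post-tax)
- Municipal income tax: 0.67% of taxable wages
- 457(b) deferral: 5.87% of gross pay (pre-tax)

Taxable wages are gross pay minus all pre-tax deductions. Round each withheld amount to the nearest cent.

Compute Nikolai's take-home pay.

$1,169.96

Regular pay: 40 × $24.49 = $979.60
Overtime pay: 8 × $24.49 × 1.5 = $293.88
Gross pay = $979.60 + $293.88 = $1,273.48
457(b) deferral: $1,273.48 × 0.0587 = $74.75
Taxable wages = $1,273.48 − $74.75 = $1,198.73
Municipal income tax: $1,198.73 × 0.0067 = $8.03
State unemployment insurance (employee share): $1,273.48 × 0.005 = $6.37
Charitable contribution: $14.37
Total deductions = $74.75 + $8.03 + $6.37 + $14.37 = $103.52
Net pay = $1,273.48 − $103.52 = $1,169.96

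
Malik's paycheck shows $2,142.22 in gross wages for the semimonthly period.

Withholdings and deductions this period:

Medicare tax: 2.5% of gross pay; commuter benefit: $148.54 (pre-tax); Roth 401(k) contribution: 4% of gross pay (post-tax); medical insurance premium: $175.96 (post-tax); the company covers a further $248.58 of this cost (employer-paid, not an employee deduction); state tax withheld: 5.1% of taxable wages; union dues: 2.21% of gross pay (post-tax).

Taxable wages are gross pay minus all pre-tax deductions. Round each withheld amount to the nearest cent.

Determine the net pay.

Commuter benefit: $148.54
Taxable wages = $2,142.22 − $148.54 = $1,993.68
State tax withheld: $1,993.68 × 0.051 = $101.68
Medicare tax: $2,142.22 × 0.025 = $53.56
Union dues: $2,142.22 × 0.0221 = $47.34
Medical insurance premium: $175.96
Roth 401(k) contribution: $2,142.22 × 0.04 = $85.69
(Employer's $248.58 toward medical insurance premium is not withheld from the employee.)
Total deductions = $148.54 + $101.68 + $53.56 + $47.34 + $175.96 + $85.69 = $612.77
Net pay = $2,142.22 − $612.77 = $1,529.45

$1,529.45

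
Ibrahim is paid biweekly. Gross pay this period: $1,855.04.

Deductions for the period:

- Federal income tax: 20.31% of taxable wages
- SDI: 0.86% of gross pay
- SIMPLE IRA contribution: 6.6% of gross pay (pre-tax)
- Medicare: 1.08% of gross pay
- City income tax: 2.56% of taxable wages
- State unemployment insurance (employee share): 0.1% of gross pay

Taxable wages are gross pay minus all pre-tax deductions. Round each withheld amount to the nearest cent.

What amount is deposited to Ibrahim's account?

SIMPLE IRA contribution: $1,855.04 × 0.066 = $122.43
Taxable wages = $1,855.04 − $122.43 = $1,732.61
Federal income tax: $1,732.61 × 0.2031 = $351.89
City income tax: $1,732.61 × 0.0256 = $44.35
SDI: $1,855.04 × 0.0086 = $15.95
State unemployment insurance (employee share): $1,855.04 × 0.001 = $1.86
Medicare: $1,855.04 × 0.0108 = $20.03
Total deductions = $122.43 + $351.89 + $44.35 + $15.95 + $1.86 + $20.03 = $556.51
Net pay = $1,855.04 − $556.51 = $1,298.53

$1,298.53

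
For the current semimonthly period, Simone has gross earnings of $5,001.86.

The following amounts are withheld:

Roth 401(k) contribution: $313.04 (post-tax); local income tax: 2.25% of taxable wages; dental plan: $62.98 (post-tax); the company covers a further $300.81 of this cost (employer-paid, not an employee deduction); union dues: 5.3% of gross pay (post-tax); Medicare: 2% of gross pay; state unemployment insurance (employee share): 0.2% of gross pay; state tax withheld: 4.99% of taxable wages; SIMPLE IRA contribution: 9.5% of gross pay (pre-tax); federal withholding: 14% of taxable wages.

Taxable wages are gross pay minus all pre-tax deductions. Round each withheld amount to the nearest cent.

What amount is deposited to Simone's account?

$2,814.05

SIMPLE IRA contribution: $5,001.86 × 0.095 = $475.18
Taxable wages = $5,001.86 − $475.18 = $4,526.68
State tax withheld: $4,526.68 × 0.0499 = $225.88
Local income tax: $4,526.68 × 0.0225 = $101.85
Federal withholding: $4,526.68 × 0.14 = $633.74
State unemployment insurance (employee share): $5,001.86 × 0.002 = $10.00
Medicare: $5,001.86 × 0.02 = $100.04
Dental plan: $62.98
Union dues: $5,001.86 × 0.053 = $265.10
Roth 401(k) contribution: $313.04
(Employer's $300.81 toward dental plan is not withheld from the employee.)
Total deductions = $475.18 + $225.88 + $101.85 + $633.74 + $10.00 + $100.04 + $62.98 + $265.10 + $313.04 = $2,187.81
Net pay = $5,001.86 − $2,187.81 = $2,814.05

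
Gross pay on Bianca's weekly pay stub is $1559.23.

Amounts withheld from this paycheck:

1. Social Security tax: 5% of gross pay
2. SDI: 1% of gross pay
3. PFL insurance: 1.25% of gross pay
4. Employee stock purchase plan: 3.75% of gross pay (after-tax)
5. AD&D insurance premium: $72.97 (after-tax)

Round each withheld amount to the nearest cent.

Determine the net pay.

SDI: $1559.23 × 0.01 = $15.59
Social Security tax: $1559.23 × 0.05 = $77.96
PFL insurance: $1559.23 × 0.0125 = $19.49
Employee stock purchase plan: $1559.23 × 0.0375 = $58.47
AD&D insurance premium: $72.97
Total deductions = $15.59 + $77.96 + $19.49 + $58.47 + $72.97 = $244.48
Net pay = $1559.23 − $244.48 = $1314.75

$1314.75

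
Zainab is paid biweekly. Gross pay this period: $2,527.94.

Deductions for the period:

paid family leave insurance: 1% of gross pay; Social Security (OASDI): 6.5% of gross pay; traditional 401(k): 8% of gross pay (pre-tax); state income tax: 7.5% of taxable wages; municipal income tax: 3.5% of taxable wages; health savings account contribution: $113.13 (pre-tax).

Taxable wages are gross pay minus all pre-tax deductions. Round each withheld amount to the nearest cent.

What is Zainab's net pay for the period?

Traditional 401(k): $2,527.94 × 0.08 = $202.24
Health savings account contribution: $113.13
Pre-tax total = $202.24 + $113.13 = $315.37
Taxable wages = $2,527.94 − $315.37 = $2,212.57
State income tax: $2,212.57 × 0.075 = $165.94
Municipal income tax: $2,212.57 × 0.035 = $77.44
Paid family leave insurance: $2,527.94 × 0.01 = $25.28
Social Security (OASDI): $2,527.94 × 0.065 = $164.32
Total deductions = $202.24 + $113.13 + $165.94 + $77.44 + $25.28 + $164.32 = $748.35
Net pay = $2,527.94 − $748.35 = $1,779.59

$1,779.59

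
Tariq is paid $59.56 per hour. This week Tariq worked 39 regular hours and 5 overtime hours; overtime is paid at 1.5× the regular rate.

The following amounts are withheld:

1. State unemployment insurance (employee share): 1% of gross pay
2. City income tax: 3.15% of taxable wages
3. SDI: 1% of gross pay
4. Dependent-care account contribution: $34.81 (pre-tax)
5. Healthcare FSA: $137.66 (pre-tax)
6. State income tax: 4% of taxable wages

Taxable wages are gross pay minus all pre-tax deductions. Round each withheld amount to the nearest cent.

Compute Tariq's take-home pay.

$2,355.98

Regular pay: 39 × $59.56 = $2,322.84
Overtime pay: 5 × $59.56 × 1.5 = $446.70
Gross pay = $2,322.84 + $446.70 = $2,769.54
Dependent-care account contribution: $34.81
Healthcare FSA: $137.66
Pre-tax total = $34.81 + $137.66 = $172.47
Taxable wages = $2,769.54 − $172.47 = $2,597.07
State income tax: $2,597.07 × 0.04 = $103.88
City income tax: $2,597.07 × 0.0315 = $81.81
SDI: $2,769.54 × 0.01 = $27.70
State unemployment insurance (employee share): $2,769.54 × 0.01 = $27.70
Total deductions = $34.81 + $137.66 + $103.88 + $81.81 + $27.70 + $27.70 = $413.56
Net pay = $2,769.54 − $413.56 = $2,355.98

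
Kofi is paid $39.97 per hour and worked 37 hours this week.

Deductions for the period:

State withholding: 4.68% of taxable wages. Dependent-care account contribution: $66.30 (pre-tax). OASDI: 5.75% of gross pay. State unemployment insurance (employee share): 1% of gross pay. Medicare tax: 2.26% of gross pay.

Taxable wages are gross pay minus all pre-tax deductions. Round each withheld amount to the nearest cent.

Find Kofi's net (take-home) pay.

$1,213.23

Gross pay: 37 × $39.97 = $1,478.89
Dependent-care account contribution: $66.30
Taxable wages = $1,478.89 − $66.30 = $1,412.59
State withholding: $1,412.59 × 0.0468 = $66.11
State unemployment insurance (employee share): $1,478.89 × 0.01 = $14.79
Medicare tax: $1,478.89 × 0.0226 = $33.42
OASDI: $1,478.89 × 0.0575 = $85.04
Total deductions = $66.30 + $66.11 + $14.79 + $33.42 + $85.04 = $265.66
Net pay = $1,478.89 − $265.66 = $1,213.23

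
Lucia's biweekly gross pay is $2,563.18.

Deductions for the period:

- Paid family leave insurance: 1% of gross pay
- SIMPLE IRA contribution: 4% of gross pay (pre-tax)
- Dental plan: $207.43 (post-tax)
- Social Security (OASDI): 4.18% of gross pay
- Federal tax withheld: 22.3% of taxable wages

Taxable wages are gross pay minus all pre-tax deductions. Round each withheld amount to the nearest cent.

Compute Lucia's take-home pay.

SIMPLE IRA contribution: $2,563.18 × 0.04 = $102.53
Taxable wages = $2,563.18 − $102.53 = $2,460.65
Federal tax withheld: $2,460.65 × 0.223 = $548.72
Social Security (OASDI): $2,563.18 × 0.0418 = $107.14
Paid family leave insurance: $2,563.18 × 0.01 = $25.63
Dental plan: $207.43
Total deductions = $102.53 + $548.72 + $107.14 + $25.63 + $207.43 = $991.45
Net pay = $2,563.18 − $991.45 = $1,571.73

$1,571.73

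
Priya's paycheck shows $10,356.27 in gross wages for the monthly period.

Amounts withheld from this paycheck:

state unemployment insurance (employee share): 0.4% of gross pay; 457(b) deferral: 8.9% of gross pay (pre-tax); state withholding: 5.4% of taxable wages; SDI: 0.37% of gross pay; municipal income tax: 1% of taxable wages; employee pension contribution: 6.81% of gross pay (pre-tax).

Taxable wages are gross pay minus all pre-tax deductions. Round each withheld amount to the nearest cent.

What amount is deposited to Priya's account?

$8,090.88

457(b) deferral: $10,356.27 × 0.089 = $921.71
Employee pension contribution: $10,356.27 × 0.0681 = $705.26
Pre-tax total = $921.71 + $705.26 = $1,626.97
Taxable wages = $10,356.27 − $1,626.97 = $8,729.30
State withholding: $8,729.30 × 0.054 = $471.38
Municipal income tax: $8,729.30 × 0.01 = $87.29
SDI: $10,356.27 × 0.0037 = $38.32
State unemployment insurance (employee share): $10,356.27 × 0.004 = $41.43
Total deductions = $921.71 + $705.26 + $471.38 + $87.29 + $38.32 + $41.43 = $2,265.39
Net pay = $10,356.27 − $2,265.39 = $8,090.88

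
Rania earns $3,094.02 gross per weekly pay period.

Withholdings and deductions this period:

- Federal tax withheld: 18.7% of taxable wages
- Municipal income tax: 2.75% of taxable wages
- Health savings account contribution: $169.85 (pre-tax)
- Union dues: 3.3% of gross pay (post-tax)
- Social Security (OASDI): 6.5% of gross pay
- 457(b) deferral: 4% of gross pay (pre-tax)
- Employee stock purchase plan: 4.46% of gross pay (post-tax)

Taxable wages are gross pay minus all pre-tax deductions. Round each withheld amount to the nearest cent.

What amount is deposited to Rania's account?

$1,758.52

Health savings account contribution: $169.85
457(b) deferral: $3,094.02 × 0.04 = $123.76
Pre-tax total = $169.85 + $123.76 = $293.61
Taxable wages = $3,094.02 − $293.61 = $2,800.41
Federal tax withheld: $2,800.41 × 0.187 = $523.68
Municipal income tax: $2,800.41 × 0.0275 = $77.01
Social Security (OASDI): $3,094.02 × 0.065 = $201.11
Employee stock purchase plan: $3,094.02 × 0.0446 = $137.99
Union dues: $3,094.02 × 0.033 = $102.10
Total deductions = $169.85 + $123.76 + $523.68 + $77.01 + $201.11 + $137.99 + $102.10 = $1,335.50
Net pay = $3,094.02 − $1,335.50 = $1,758.52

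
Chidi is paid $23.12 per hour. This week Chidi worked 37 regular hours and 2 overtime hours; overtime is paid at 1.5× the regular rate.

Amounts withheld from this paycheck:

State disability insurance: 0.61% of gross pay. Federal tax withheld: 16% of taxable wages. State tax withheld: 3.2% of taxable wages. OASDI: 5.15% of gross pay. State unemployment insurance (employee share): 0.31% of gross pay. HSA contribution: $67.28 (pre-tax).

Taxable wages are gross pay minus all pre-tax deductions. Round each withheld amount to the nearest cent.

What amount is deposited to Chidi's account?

$636.74

Regular pay: 37 × $23.12 = $855.44
Overtime pay: 2 × $23.12 × 1.5 = $69.36
Gross pay = $855.44 + $69.36 = $924.80
HSA contribution: $67.28
Taxable wages = $924.80 − $67.28 = $857.52
State tax withheld: $857.52 × 0.032 = $27.44
Federal tax withheld: $857.52 × 0.16 = $137.20
OASDI: $924.80 × 0.0515 = $47.63
State unemployment insurance (employee share): $924.80 × 0.0031 = $2.87
State disability insurance: $924.80 × 0.0061 = $5.64
Total deductions = $67.28 + $27.44 + $137.20 + $47.63 + $2.87 + $5.64 = $288.06
Net pay = $924.80 − $288.06 = $636.74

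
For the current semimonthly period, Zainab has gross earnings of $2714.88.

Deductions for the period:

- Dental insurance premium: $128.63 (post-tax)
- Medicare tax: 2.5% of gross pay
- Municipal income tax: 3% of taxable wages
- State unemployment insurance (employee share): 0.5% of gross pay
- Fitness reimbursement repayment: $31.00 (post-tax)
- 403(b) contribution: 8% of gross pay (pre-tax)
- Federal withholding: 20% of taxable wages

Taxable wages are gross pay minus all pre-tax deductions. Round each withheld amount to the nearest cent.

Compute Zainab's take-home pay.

403(b) contribution: $2714.88 × 0.08 = $217.19
Taxable wages = $2714.88 − $217.19 = $2497.69
Municipal income tax: $2497.69 × 0.03 = $74.93
Federal withholding: $2497.69 × 0.2 = $499.54
Medicare tax: $2714.88 × 0.025 = $67.87
State unemployment insurance (employee share): $2714.88 × 0.005 = $13.57
Fitness reimbursement repayment: $31.00
Dental insurance premium: $128.63
Total deductions = $217.19 + $74.93 + $499.54 + $67.87 + $13.57 + $31.00 + $128.63 = $1032.73
Net pay = $2714.88 − $1032.73 = $1682.15

$1682.15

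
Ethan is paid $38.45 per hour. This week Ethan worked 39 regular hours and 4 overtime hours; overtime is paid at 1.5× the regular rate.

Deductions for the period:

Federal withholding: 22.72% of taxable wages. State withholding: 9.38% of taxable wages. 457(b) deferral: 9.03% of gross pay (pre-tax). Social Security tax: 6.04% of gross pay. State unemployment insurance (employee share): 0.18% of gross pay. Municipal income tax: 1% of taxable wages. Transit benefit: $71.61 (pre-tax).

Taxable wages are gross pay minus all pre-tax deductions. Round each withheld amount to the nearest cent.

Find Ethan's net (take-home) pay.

Regular pay: 39 × $38.45 = $1,499.55
Overtime pay: 4 × $38.45 × 1.5 = $230.70
Gross pay = $1,499.55 + $230.70 = $1,730.25
457(b) deferral: $1,730.25 × 0.0903 = $156.24
Transit benefit: $71.61
Pre-tax total = $156.24 + $71.61 = $227.85
Taxable wages = $1,730.25 − $227.85 = $1,502.40
Federal withholding: $1,502.40 × 0.2272 = $341.35
State withholding: $1,502.40 × 0.0938 = $140.93
Municipal income tax: $1,502.40 × 0.01 = $15.02
Social Security tax: $1,730.25 × 0.0604 = $104.51
State unemployment insurance (employee share): $1,730.25 × 0.0018 = $3.11
Total deductions = $156.24 + $71.61 + $341.35 + $140.93 + $15.02 + $104.51 + $3.11 = $832.77
Net pay = $1,730.25 − $832.77 = $897.48

$897.48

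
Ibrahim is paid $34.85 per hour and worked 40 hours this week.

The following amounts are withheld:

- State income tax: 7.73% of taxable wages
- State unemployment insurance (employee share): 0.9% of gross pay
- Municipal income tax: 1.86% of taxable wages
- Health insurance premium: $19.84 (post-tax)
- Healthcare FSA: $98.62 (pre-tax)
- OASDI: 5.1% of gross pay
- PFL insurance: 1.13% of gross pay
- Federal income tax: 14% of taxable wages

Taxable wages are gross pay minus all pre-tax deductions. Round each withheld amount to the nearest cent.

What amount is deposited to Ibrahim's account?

$870.58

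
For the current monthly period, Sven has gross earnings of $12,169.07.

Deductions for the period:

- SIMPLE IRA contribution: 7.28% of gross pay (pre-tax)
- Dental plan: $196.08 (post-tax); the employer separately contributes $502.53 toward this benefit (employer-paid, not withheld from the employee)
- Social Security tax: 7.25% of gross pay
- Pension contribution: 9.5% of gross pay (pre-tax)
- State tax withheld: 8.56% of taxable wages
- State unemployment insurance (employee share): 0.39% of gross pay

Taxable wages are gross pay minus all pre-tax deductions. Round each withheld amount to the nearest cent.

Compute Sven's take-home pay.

$8,134.42

SIMPLE IRA contribution: $12,169.07 × 0.0728 = $885.91
Pension contribution: $12,169.07 × 0.095 = $1,156.06
Pre-tax total = $885.91 + $1,156.06 = $2,041.97
Taxable wages = $12,169.07 − $2,041.97 = $10,127.10
State tax withheld: $10,127.10 × 0.0856 = $866.88
State unemployment insurance (employee share): $12,169.07 × 0.0039 = $47.46
Social Security tax: $12,169.07 × 0.0725 = $882.26
Dental plan: $196.08
(Employer's $502.53 toward dental plan is not withheld from the employee.)
Total deductions = $885.91 + $1,156.06 + $866.88 + $47.46 + $882.26 + $196.08 = $4,034.65
Net pay = $12,169.07 − $4,034.65 = $8,134.42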